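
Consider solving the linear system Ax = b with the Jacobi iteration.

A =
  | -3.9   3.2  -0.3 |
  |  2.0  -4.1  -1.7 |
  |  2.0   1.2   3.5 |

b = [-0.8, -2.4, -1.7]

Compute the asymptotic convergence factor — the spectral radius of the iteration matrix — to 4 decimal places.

0.9032

Split A = D + L + U, D = diag(-3.9, -4.1, 3.5).
Jacobi T = -D⁻¹(L+U): T[1,0] = -(2)/(-4.1) = +0.4878; T[1,1] = 0.
  T[0,:] = [+0.0000, +0.8205, -0.0769]
  T[1,:] = [+0.4878, +0.0000, -0.4146]
  T[2,:] = [-0.5714, -0.3429, +0.0000]
eigenvalue magnitudes: 0.9032, 0.4790, 0.4790.
spectral radius ρ = 0.9032; 0.9032 < 1, so it converges for any x₀.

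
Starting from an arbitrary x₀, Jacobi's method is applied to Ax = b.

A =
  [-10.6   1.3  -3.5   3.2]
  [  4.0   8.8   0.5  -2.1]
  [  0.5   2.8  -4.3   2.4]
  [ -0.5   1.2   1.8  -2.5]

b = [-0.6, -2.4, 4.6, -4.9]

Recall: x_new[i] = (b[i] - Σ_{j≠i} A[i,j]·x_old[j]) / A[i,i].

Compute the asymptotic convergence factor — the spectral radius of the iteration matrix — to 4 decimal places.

0.7662

Let D = diag(-10.6, 8.8, -4.3, -2.5); L, U the strict triangles.
Jacobi T = -D⁻¹(L+U): T[2,3] = -(2.4)/(-4.3) = +0.5581; T[2,2] = 0.
  T[0,:] = [+0.0000, +0.1226, -0.3302, +0.3019]
  T[1,:] = [-0.4545, +0.0000, -0.0568, +0.2386]
  T[2,:] = [+0.1163, +0.6512, +0.0000, +0.5581]
  T[3,:] = [-0.2000, +0.4800, +0.7200, +0.0000]
|λ(T)| sorted: 0.7662, 0.4539, 0.4539, 0.0822.
ρ = 0.7662; 0.7662 < 1, so it converges for any x₀.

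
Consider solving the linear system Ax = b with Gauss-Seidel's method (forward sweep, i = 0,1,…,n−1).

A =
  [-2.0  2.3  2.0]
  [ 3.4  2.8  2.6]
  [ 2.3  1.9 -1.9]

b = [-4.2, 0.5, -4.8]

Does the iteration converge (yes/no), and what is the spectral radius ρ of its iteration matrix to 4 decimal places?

Diagonal D = diag(-2, 2.8, -1.9); L, U strict lower/upper.
GS T = -(D+L)⁻¹U: row 0 first, T[0,1] = -(2.3)/(-2) = +1.1500; later rows by forward substitution.
  T[0,:] = [+0.0000, +1.1500, +1.0000]
  T[1,:] = [+0.0000, -1.3964, -2.1429]
  T[2,:] = [+0.0000, -0.0043, -0.9323]
eigenvalue magnitudes: 1.4156, 0.9132, 0.0000.
ρ(T) = max|λ| = 1.4156; 1.4156 > 1, so it fails to converge.

no, ρ = 1.4156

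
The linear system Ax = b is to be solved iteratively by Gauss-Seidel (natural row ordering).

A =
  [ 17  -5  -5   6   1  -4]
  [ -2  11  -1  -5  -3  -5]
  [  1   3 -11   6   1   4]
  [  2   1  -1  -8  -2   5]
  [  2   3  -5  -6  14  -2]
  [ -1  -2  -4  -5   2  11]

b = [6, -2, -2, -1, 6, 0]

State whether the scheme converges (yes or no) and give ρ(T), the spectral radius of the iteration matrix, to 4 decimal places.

yes, ρ = 0.9214

Write A = D+L+U with D = diag(17, 11, -11, -8, 14, 11).
Gauss-Seidel: T = -(D+L)⁻¹U, row 0 first, T[0,3] = -(6)/(17) = -0.3529; later rows by forward substitution.
  T[0,:] = [+0.0000 +0.2941 +0.2941 -0.3529 -0.0588 +0.2353]
  T[1,:] = [+0.0000 +0.0535 +0.1444 +0.3904 +0.2620 +0.4973]
  T[2,:] = [+0.0000 +0.0413 +0.0661 +0.6198 +0.1570 +0.5207]
  T[3,:] = [+0.0000 +0.0750 +0.0833 -0.1169 -0.2516 +0.6809]
  T[4,:] = [+0.0000 -0.0066 -0.0136 +0.1380 -0.0995 +0.4804]
  T[5,:] = [+0.0000 +0.0868 +0.1174 +0.1860 +0.0031 +0.5233]
|λ(T)| sorted: 0.9214, 0.3110, 0.3110, 0.0493, 0.0108, 0.0000.
ρ = 0.9214; 0.9214 < 1, so it converges for any x₀.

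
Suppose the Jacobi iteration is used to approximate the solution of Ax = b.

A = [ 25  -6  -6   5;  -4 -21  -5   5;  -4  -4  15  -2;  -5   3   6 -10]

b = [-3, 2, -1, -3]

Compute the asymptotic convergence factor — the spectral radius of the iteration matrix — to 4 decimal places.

Diagonal D = diag(25, -21, 15, -10); L, U strict lower/upper.
T_J = -D⁻¹(L+U): T[1,0] = -(-4)/(-21) = -0.1905; T[1,1] = 0.
  T[0,:] = [+0.0000, +0.2400, +0.2400, -0.2000]
  T[1,:] = [-0.1905, +0.0000, -0.2381, +0.2381]
  T[2,:] = [+0.2667, +0.2667, +0.0000, +0.1333]
  T[3,:] = [-0.5000, +0.3000, +0.6000, +0.0000]
|roots of det(T-λI)|: 0.6034, 0.4040, 0.2780, 0.2780.
ρ(T) = max|λ| = 0.6034; 0.6034 < 1 ⇒ converges.

0.6034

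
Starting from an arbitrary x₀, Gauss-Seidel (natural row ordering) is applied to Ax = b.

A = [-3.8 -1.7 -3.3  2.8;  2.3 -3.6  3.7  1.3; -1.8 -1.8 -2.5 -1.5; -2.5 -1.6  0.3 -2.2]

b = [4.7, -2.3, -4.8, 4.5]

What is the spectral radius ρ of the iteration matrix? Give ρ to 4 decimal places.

1.6751

Diagonal D = diag(-3.8, -3.6, -2.5, -2.2); L, U strict lower/upper.
GS T = -(D+L)⁻¹U: row 0 first, T[0,2] = -(-3.3)/(-3.8) = -0.8684; later rows by forward substitution.
  T[0,:] = [+0.0000 -0.4474 -0.8684 +0.7368]
  T[1,:] = [+0.0000 -0.2858 +0.4730 +0.8319]
  T[2,:] = [+0.0000 +0.5279 +0.2847 -1.7295]
  T[3,:] = [+0.0000 +0.7882 +0.6817 -1.6782]
|eigenvalues of T|: 1.6751, 0.4326, 0.4326, 0.0000.
ρ(T) = max|λ| = 1.6751; 1.6751 > 1 ⇒ diverges.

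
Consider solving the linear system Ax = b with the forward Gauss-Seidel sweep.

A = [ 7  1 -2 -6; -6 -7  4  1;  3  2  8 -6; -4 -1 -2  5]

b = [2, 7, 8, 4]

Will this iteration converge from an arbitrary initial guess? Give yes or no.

yes

Diagonal D = diag(7, -7, 8, 5); L, U strict lower/upper.
T_GS = -(D+L)⁻¹U: row 0 first, T[0,1] = -(1)/(7) = -0.1429; later rows by forward substitution.
  T[0,:] = [+0.0000  -0.1429  +0.2857  +0.8571]
  T[1,:] = [+0.0000  +0.1224  +0.3265  -0.5918]
  T[2,:] = [+0.0000  +0.0230  -0.1888  +0.5765]
  T[3,:] = [+0.0000  -0.0806  +0.2184  +0.7980]
moduli |λ_i(T)| = 0.9483, 0.3601, 0.1434, 0.0000.
ρ = 0.9483; 0.9483 < 1, so it converges for any x₀.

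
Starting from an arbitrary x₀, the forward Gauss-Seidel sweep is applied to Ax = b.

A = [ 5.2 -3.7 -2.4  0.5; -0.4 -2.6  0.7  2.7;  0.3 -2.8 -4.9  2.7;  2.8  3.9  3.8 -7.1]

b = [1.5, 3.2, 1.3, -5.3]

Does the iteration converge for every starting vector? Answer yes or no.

Diagonal D = diag(5.2, -2.6, -4.9, -7.1); L, U strict lower/upper.
T_GS = -(D+L)⁻¹U: row 0 first, T[0,1] = -(-3.7)/(5.2) = +0.7115; later rows by forward substitution.
  T[0,:] = [+0.0000, +0.7115, +0.4615, -0.0962]
  T[1,:] = [+0.0000, -0.1095, +0.1982, +1.0533]
  T[2,:] = [+0.0000, +0.1061, -0.0850, -0.0567]
  T[3,:] = [+0.0000, +0.2773, +0.2454, +0.5103]
|λ(T)| sorted: 0.8388, 0.3985, 0.1245, 0.0000.
spectral radius ρ = 0.8388; 0.8388 < 1 ⇒ converges.

yes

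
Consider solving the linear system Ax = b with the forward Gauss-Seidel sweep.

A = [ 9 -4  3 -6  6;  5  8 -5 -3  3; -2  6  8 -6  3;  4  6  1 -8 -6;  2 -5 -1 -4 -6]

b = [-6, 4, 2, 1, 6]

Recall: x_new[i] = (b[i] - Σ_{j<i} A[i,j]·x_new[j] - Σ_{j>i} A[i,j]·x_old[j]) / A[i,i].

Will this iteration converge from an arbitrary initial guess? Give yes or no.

no

Diagonal D = diag(9, 8, 8, -8, -6); L, U strict lower/upper.
T_GS = -(D+L)⁻¹U: row 0 first, T[0,4] = -(6)/(9) = -0.6667; later rows by forward substitution.
  T[0,:] = [+0.0000 +0.4444 -0.3333 +0.6667 -0.6667]
  T[1,:] = [+0.0000 -0.2778 +0.8333 -0.0417 +0.0417]
  T[2,:] = [+0.0000 +0.3194 -0.7083 +0.9479 -0.5729]
  T[3,:] = [+0.0000 +0.0538 +0.3698 +0.4206 -1.1237]
  T[4,:] = [+0.0000 +0.2905 -0.9340 -0.1814 +0.5877]
|eigenvalues of T|: 1.5312, 1.1348, 0.4421, 0.0678, 0.0000.
ρ = 1.5312; 1.5312 > 1: divergent.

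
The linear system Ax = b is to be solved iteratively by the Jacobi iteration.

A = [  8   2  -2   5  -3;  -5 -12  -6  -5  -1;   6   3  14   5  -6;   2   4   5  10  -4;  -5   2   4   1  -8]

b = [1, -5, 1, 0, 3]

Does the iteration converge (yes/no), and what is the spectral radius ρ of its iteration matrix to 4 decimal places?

no, ρ = 1.1280

Split A = D + L + U, D = diag(8, -12, 14, 10, -8).
Jacobi: T = -D⁻¹(L+U), T[0,1] = -(2)/(8) = -0.2500; T[0,0] = 0.
  T[0,:] = [+0.0000 -0.2500 +0.2500 -0.6250 +0.3750]
  T[1,:] = [-0.4167 +0.0000 -0.5000 -0.4167 -0.0833]
  T[2,:] = [-0.4286 -0.2143 +0.0000 -0.3571 +0.4286]
  T[3,:] = [-0.2000 -0.4000 -0.5000 +0.0000 +0.4000]
  T[4,:] = [-0.6250 +0.2500 +0.5000 +0.1250 +0.0000]
moduli |λ_i(T)| = 1.1280, 0.6475, 0.6475, 0.4741, 0.0569.
ρ(T) = max|λ| = 1.1280; 1.1280 > 1, so it fails to converge.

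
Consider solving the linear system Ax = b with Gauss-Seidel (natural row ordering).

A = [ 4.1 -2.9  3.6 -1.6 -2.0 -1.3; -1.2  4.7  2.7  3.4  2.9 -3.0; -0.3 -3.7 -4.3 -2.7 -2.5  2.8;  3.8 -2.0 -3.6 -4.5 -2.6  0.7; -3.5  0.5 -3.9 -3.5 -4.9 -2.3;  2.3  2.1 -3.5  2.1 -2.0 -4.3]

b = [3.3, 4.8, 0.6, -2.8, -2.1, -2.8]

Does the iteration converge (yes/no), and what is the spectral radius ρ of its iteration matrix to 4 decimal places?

Split A = D + L + U, D = diag(4.1, 4.7, -4.3, -4.5, -4.9, -4.3).
T_GS = -(D+L)⁻¹U: row 0 first, T[0,5] = -(-1.3)/(4.1) = +0.3171; later rows by forward substitution.
  T[0,:] = [+0.0000, +0.7073, -0.8780, +0.3902, +0.4878, +0.3171]
  T[1,:] = [+0.0000, +0.1806, -0.7987, -0.6238, -0.4925, +0.7193]
  T[2,:] = [+0.0000, -0.2047, +0.7485, -0.1184, -0.1917, +0.0101]
  T[3,:] = [+0.0000, +0.6808, -0.9853, +0.7015, +0.2064, +0.0955]
  T[4,:] = [+0.0000, -0.8101, +0.6537, -0.7492, -0.3935, -0.6988]
  T[5,:] = [+0.0000, +1.3425, -2.2542, +0.6915, +0.4602, +0.8843]
|roots of det(T-λI)|: 1.6398, 0.7232, 0.3325, 0.3325, 0.2823, 0.0000.
ρ = 1.6398; 1.6398 > 1, so it fails to converge.

no, ρ = 1.6398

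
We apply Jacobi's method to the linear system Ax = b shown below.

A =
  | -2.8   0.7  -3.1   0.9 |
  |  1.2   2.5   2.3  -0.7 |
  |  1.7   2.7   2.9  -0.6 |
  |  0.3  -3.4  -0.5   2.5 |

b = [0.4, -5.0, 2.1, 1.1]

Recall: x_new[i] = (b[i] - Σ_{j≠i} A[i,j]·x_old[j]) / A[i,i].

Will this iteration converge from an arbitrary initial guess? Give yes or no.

no

Split A = D + L + U, D = diag(-2.8, 2.5, 2.9, 2.5).
T_J = -D⁻¹(L+U): T[2,3] = -(-0.6)/(2.9) = +0.2069; T[2,2] = 0.
  T[0,:] = [+0.0000 +0.2500 -1.1071 +0.3214]
  T[1,:] = [-0.4800 +0.0000 -0.9200 +0.2800]
  T[2,:] = [-0.5862 -0.9310 +0.0000 +0.2069]
  T[3,:] = [-0.1200 +1.3600 +0.2000 +0.0000]
moduli |λ_i(T)| = 1.5547, 1.0255, 0.3244, 0.3244.
ρ = 1.5547; 1.5547 > 1: divergent.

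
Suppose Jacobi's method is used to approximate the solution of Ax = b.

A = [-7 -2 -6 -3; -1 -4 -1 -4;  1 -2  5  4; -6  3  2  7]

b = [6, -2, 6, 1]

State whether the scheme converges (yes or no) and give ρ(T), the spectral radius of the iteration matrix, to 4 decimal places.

Let D = diag(-7, -4, 5, 7); L, U the strict triangles.
Jacobi T = -D⁻¹(L+U): T[0,1] = -(-2)/(-7) = -0.2857; T[0,0] = 0.
  T[0,:] = [+0.0000  -0.2857  -0.8571  -0.4286]
  T[1,:] = [-0.2500  +0.0000  -0.2500  -1.0000]
  T[2,:] = [-0.2000  +0.4000  +0.0000  -0.8000]
  T[3,:] = [+0.8571  -0.4286  -0.2857  +0.0000]
|λ(T)| sorted: 1.1547, 0.8143, 0.8143, 0.2679.
spectral radius ρ = 1.1547; 1.1547 > 1, so it fails to converge.

no, ρ = 1.1547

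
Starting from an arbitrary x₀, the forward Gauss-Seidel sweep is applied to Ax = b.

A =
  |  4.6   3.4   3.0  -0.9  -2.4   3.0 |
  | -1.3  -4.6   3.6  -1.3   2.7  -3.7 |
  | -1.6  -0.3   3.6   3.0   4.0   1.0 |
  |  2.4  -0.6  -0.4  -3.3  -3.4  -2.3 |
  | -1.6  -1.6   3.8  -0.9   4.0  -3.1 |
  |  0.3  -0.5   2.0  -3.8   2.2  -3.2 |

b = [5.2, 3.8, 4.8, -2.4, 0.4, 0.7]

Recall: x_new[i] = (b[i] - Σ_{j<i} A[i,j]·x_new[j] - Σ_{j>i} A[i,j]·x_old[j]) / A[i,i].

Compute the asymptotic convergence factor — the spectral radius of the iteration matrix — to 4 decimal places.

Let D = diag(4.6, -4.6, 3.6, -3.3, 4, -3.2); L, U the strict triangles.
GS T = -(D+L)⁻¹U: row 0 first, T[0,5] = -(3)/(4.6) = -0.6522; later rows by forward substitution.
  T[0,:] = [+0.0000, -0.7391, -0.6522, +0.1957, +0.5217, -0.6522]
  T[1,:] = [+0.0000, +0.2089, +0.9669, -0.3379, +0.4395, -0.6200]
  T[2,:] = [+0.0000, -0.3111, -0.2093, -0.7745, -0.8426, -0.6193]
  T[3,:] = [+0.0000, -0.5378, -0.6247, +0.2976, -0.6286, -0.9835]
  T[4,:] = [+0.0000, -0.0376, +0.1841, +0.7459, +1.0435, +0.6332]
  T[5,:] = [+0.0000, +0.3165, +0.5255, -0.2536, +0.9175, +1.2519]
moduli |λ_i(T)| = 1.4757, 1.1204, 0.5230, 0.5230, 0.0798, 0.0000.
ρ = 1.4757; 1.4757 > 1 ⇒ diverges.

1.4757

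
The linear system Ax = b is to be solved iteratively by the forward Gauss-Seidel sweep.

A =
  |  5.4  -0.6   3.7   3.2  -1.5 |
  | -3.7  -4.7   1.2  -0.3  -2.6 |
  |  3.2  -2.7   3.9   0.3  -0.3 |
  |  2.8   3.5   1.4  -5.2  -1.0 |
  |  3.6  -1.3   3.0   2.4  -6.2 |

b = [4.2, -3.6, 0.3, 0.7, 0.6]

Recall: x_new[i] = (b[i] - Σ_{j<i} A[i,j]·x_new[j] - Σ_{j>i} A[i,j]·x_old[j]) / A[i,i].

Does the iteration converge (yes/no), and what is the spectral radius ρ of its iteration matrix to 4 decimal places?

no, ρ = 1.1896

A = D + L + U where D = diag(5.4, -4.7, 3.9, -5.2, -6.2).
T_GS = -(D+L)⁻¹U: row 0 first, T[0,1] = -(-0.6)/(5.4) = +0.1111; later rows by forward substitution.
  T[0,:] = [+0.0000  +0.1111  -0.6852  -0.5926  +0.2778]
  T[1,:] = [+0.0000  -0.0875  +0.7947  +0.4027  -0.7719]
  T[2,:] = [+0.0000  -0.1517  +1.1124  +0.6881  -0.6854]
  T[3,:] = [+0.0000  -0.0399  +0.4655  +0.1372  -0.7468]
  T[4,:] = [+0.0000  -0.0060  +0.1539  -0.0425  -0.2976]
|λ(T)| sorted: 1.1896, 0.4017, 0.0693, 0.0074, 0.0000.
ρ = 1.1896; 1.1896 > 1 ⇒ diverges.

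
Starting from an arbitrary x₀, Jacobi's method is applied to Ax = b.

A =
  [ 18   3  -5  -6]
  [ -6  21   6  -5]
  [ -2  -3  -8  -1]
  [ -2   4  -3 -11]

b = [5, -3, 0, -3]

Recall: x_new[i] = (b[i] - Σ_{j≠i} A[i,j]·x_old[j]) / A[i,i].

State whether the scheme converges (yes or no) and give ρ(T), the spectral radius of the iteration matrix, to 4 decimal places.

Diagonal D = diag(18, 21, -8, -11); L, U strict lower/upper.
T_J = -D⁻¹(L+U): T[1,3] = -(-5)/(21) = +0.2381; T[1,1] = 0.
  T[0,:] = [+0.0000 -0.1667 +0.2778 +0.3333]
  T[1,:] = [+0.2857 +0.0000 -0.2857 +0.2381]
  T[2,:] = [-0.2500 -0.3750 +0.0000 -0.1250]
  T[3,:] = [-0.1818 +0.3636 -0.2727 +0.0000]
|eigenvalues of T|: 0.5347, 0.4133, 0.4133, 0.3483.
spectral radius ρ = 0.5347; 0.5347 < 1 ⇒ converges.

yes, ρ = 0.5347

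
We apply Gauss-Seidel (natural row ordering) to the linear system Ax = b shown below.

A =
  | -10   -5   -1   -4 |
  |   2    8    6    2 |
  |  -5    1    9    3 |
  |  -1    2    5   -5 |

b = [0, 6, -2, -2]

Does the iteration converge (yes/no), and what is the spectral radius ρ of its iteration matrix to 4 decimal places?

yes, ρ = 0.8508

Diagonal D = diag(-10, 8, 9, -5); L, U strict lower/upper.
Gauss-Seidel: T = -(D+L)⁻¹U, row 0 first, T[0,2] = -(-1)/(-10) = -0.1000; later rows by forward substitution.
  T[0,:] = [+0.0000 -0.5000 -0.1000 -0.4000]
  T[1,:] = [+0.0000 +0.1250 -0.7250 -0.1500]
  T[2,:] = [+0.0000 -0.2917 +0.0250 -0.5389]
  T[3,:] = [+0.0000 -0.1417 -0.2450 -0.5189]
eigenvalue magnitudes: 0.8508, 0.5367, 0.0547, 0.0000.
spectral radius ρ = 0.8508; 0.8508 < 1, so it converges for any x₀.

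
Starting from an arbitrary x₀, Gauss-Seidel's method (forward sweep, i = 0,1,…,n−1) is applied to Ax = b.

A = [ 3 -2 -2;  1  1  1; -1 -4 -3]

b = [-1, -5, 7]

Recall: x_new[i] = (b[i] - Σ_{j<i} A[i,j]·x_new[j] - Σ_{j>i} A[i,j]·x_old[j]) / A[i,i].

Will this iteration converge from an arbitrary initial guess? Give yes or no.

A = D + L + U where D = diag(3, 1, -3).
Gauss-Seidel: T = -(D+L)⁻¹U, row 0 first, T[0,1] = -(-2)/(3) = +0.6667; later rows by forward substitution.
  T[0,:] = [+0.0000 +0.6667 +0.6667]
  T[1,:] = [+0.0000 -0.6667 -1.6667]
  T[2,:] = [+0.0000 +0.6667 +2.0000]
|eigenvalues of T|: 1.4832, 0.1498, 0.0000.
spectral radius ρ = 1.4832; 1.4832 > 1 ⇒ diverges.

no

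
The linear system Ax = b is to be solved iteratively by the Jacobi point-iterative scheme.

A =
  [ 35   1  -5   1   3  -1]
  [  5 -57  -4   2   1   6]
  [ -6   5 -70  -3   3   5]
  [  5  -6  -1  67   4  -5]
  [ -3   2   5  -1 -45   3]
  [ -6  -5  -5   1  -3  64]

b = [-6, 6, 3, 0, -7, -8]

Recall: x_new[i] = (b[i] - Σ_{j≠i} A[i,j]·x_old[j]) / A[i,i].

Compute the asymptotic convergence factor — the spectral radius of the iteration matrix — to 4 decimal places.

0.1615

A = D + L + U where D = diag(35, -57, -70, 67, -45, 64).
Jacobi: T = -D⁻¹(L+U), T[1,0] = -(5)/(-57) = +0.0877; T[1,1] = 0.
  T[0,:] = [+0.0000  -0.0286  +0.1429  -0.0286  -0.0857  +0.0286]
  T[1,:] = [+0.0877  +0.0000  -0.0702  +0.0351  +0.0175  +0.1053]
  T[2,:] = [-0.0857  +0.0714  +0.0000  -0.0429  +0.0429  +0.0714]
  T[3,:] = [-0.0746  +0.0896  +0.0149  +0.0000  -0.0597  +0.0746]
  T[4,:] = [-0.0667  +0.0444  +0.1111  -0.0222  +0.0000  +0.0667]
  T[5,:] = [+0.0938  +0.0781  +0.0781  -0.0156  +0.0469  +0.0000]
|eigenvalues of T|: 0.1615, 0.1315, 0.1315, 0.1149, 0.0756, 0.0756.
spectral radius ρ = 0.1615; 0.1615 < 1, so it converges for any x₀.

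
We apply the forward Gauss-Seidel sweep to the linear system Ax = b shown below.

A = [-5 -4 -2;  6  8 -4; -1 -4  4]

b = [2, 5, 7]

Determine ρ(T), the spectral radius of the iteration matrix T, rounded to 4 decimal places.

A = D + L + U where D = diag(-5, 8, 4).
GS T = -(D+L)⁻¹U: row 0 first, T[0,2] = -(-2)/(-5) = -0.4000; later rows by forward substitution.
  T[0,:] = [+0.0000  -0.8000  -0.4000]
  T[1,:] = [+0.0000  +0.6000  +0.8000]
  T[2,:] = [+0.0000  +0.4000  +0.7000]
|λ(T)| sorted: 1.2179, 0.0821, 0.0000.
ρ = 1.2179; 1.2179 > 1 ⇒ diverges.

1.2179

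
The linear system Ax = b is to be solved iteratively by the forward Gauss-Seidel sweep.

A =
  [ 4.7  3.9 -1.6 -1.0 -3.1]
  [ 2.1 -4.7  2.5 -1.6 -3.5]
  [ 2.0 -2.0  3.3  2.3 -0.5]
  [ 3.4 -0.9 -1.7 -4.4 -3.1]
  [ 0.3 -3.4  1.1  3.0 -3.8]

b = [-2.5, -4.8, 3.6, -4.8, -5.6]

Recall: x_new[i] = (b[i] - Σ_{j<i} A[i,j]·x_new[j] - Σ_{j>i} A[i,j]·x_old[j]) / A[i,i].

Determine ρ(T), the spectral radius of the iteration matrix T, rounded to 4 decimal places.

Diagonal D = diag(4.7, -4.7, 3.3, -4.4, -3.8); L, U strict lower/upper.
GS T = -(D+L)⁻¹U: row 0 first, T[0,3] = -(-1)/(4.7) = +0.2128; later rows by forward substitution.
  T[0,:] = [+0.0000 -0.8298 +0.3404 +0.2128 +0.6596]
  T[1,:] = [+0.0000 -0.3708 +0.6840 -0.2454 -0.4500]
  T[2,:] = [+0.0000 +0.2782 +0.2082 -0.9746 -0.5209]
  T[3,:] = [+0.0000 -0.6728 +0.0427 +0.5912 +0.0984]
  T[4,:] = [+0.0000 -0.1844 -0.4912 +0.4209 +0.3816]
|λ(T)| sorted: 1.4169, 0.4435, 0.4435, 0.0614, 0.0000.
spectral radius ρ = 1.4169; 1.4169 > 1, so it fails to converge.

1.4169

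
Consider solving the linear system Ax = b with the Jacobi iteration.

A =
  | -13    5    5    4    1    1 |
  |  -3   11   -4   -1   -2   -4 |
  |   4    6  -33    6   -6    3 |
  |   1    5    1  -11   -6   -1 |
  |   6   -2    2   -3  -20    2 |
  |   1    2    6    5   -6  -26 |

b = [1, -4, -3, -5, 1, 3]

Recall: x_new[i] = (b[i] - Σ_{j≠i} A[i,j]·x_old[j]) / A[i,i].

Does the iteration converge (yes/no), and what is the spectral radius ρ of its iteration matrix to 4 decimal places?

yes, ρ = 0.7325

Split A = D + L + U, D = diag(-13, 11, -33, -11, -20, -26).
T_J = -D⁻¹(L+U): T[2,5] = -(3)/(-33) = +0.0909; T[2,2] = 0.
  T[0,:] = [+0.0000  +0.3846  +0.3846  +0.3077  +0.0769  +0.0769]
  T[1,:] = [+0.2727  +0.0000  +0.3636  +0.0909  +0.1818  +0.3636]
  T[2,:] = [+0.1212  +0.1818  +0.0000  +0.1818  -0.1818  +0.0909]
  T[3,:] = [+0.0909  +0.4545  +0.0909  +0.0000  -0.5455  -0.0909]
  T[4,:] = [+0.3000  -0.1000  +0.1000  -0.1500  +0.0000  +0.1000]
  T[5,:] = [+0.0385  +0.0769  +0.2308  +0.1923  -0.2308  +0.0000]
eigenvalue magnitudes: 0.7325, 0.4931, 0.2739, 0.2739, 0.2154, 0.2006.
ρ = 0.7325; 0.7325 < 1, so it converges for any x₀.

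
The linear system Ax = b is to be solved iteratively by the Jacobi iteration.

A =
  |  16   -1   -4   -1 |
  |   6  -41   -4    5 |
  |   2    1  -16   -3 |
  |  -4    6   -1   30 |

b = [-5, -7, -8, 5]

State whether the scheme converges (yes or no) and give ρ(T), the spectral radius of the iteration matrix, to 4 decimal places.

yes, ρ = 0.2811

Write A = D+L+U with D = diag(16, -41, -16, 30).
T_J = -D⁻¹(L+U): T[0,2] = -(-4)/(16) = +0.2500; T[0,0] = 0.
  T[0,:] = [+0.0000, +0.0625, +0.2500, +0.0625]
  T[1,:] = [+0.1463, +0.0000, -0.0976, +0.1220]
  T[2,:] = [+0.1250, +0.0625, +0.0000, -0.1875]
  T[3,:] = [+0.1333, -0.2000, +0.0333, +0.0000]
|eigenvalues of T|: 0.2811, 0.2253, 0.2253, 0.1999.
ρ = 0.2811; 0.2811 < 1 ⇒ converges.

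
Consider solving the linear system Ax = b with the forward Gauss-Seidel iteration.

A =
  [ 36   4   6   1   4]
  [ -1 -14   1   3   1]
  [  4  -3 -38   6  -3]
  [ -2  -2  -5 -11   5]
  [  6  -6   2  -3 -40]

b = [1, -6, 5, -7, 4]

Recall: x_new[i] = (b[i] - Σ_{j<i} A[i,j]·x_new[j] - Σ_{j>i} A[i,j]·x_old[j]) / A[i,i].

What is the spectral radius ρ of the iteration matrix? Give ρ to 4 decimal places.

Diagonal D = diag(36, -14, -38, -11, -40); L, U strict lower/upper.
T_GS = -(D+L)⁻¹U: row 0 first, T[0,3] = -(1)/(36) = -0.0278; later rows by forward substitution.
  T[0,:] = [+0.0000  -0.1111  -0.1667  -0.0278  -0.1111]
  T[1,:] = [+0.0000  +0.0079  +0.0833  +0.2163  +0.0794]
  T[2,:] = [+0.0000  -0.0123  -0.0241  +0.1379  -0.0969]
  T[3,:] = [+0.0000  +0.0244  +0.0261  -0.0970  +0.5044]
  T[4,:] = [+0.0000  -0.0203  -0.0407  -0.0224  -0.0712]
|roots of det(T-λI)|: 0.2161, 0.1363, 0.1363, 0.0213, 0.0000.
ρ = 0.2161; 0.2161 < 1: convergent.

0.2161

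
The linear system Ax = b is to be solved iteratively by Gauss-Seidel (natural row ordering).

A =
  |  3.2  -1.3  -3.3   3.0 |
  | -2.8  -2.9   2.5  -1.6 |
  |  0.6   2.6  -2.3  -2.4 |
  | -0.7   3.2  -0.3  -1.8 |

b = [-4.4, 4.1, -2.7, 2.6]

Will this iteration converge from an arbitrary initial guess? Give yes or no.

no

Let D = diag(3.2, -2.9, -2.3, -1.8); L, U the strict triangles.
GS T = -(D+L)⁻¹U: row 0 first, T[0,2] = -(-3.3)/(3.2) = +1.0312; later rows by forward substitution.
  T[0,:] = [+0.0000, +0.4062, +1.0312, -0.9375]
  T[1,:] = [+0.0000, -0.3922, -0.1336, +0.3534]
  T[2,:] = [+0.0000, -0.3374, +0.1180, -0.8885]
  T[3,:] = [+0.0000, -0.7991, -0.6583, +1.1410]
|eigenvalues of T|: 1.4303, 0.3152, 0.3152, 0.0000.
spectral radius ρ = 1.4303; 1.4303 > 1 ⇒ diverges.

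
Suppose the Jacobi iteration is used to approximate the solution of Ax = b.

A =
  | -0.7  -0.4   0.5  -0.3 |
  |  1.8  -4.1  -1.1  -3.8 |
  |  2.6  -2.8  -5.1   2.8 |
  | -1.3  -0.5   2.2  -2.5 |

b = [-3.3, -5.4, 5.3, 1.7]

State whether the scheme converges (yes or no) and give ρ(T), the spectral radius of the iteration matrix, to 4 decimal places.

Write A = D+L+U with D = diag(-0.7, -4.1, -5.1, -2.5).
Jacobi: T = -D⁻¹(L+U), T[1,3] = -(-3.8)/(-4.1) = -0.9268; T[1,1] = 0.
  T[0,:] = [+0.0000  -0.5714  +0.7143  -0.4286]
  T[1,:] = [+0.4390  +0.0000  -0.2683  -0.9268]
  T[2,:] = [+0.5098  -0.5490  +0.0000  +0.5490]
  T[3,:] = [-0.5200  -0.2000  +0.8800  +0.0000]
|λ(T)| sorted: 1.1886, 0.9849, 0.2453, 0.2453.
ρ = 1.1886; 1.1886 > 1, so it fails to converge.

no, ρ = 1.1886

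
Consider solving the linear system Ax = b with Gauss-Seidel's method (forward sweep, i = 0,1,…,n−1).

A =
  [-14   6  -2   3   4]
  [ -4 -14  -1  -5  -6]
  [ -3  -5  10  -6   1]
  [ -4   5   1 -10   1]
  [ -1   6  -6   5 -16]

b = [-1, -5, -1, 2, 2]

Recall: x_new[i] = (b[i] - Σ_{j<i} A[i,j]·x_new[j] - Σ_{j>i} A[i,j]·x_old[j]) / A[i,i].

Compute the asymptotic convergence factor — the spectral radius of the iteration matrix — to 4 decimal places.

Write A = D+L+U with D = diag(-14, -14, 10, -10, -16).
T_GS = -(D+L)⁻¹U: row 0 first, T[0,1] = -(6)/(-14) = +0.4286; later rows by forward substitution.
  T[0,:] = [+0.0000 +0.4286 -0.1429 +0.2143 +0.2857]
  T[1,:] = [+0.0000 -0.1224 -0.0306 -0.4184 -0.5102]
  T[2,:] = [+0.0000 +0.0673 -0.0582 +0.4551 -0.2694]
  T[3,:] = [+0.0000 -0.2259 +0.0360 -0.2494 -0.2963]
  T[4,:] = [+0.0000 -0.1686 +0.0305 -0.4189 -0.2008]
|roots of det(T-λI)|: 0.8448, 0.1676, 0.0285, 0.0285, 0.0000.
ρ(T) = max|λ| = 0.8448; 0.8448 < 1, so it converges for any x₀.

0.8448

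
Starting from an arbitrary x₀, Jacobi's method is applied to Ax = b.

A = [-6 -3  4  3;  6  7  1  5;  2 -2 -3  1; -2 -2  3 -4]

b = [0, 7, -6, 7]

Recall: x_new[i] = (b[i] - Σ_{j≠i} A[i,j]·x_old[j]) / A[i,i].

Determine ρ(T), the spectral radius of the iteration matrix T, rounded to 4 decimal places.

Let D = diag(-6, 7, -3, -4); L, U the strict triangles.
Jacobi: T = -D⁻¹(L+U), T[3,1] = -(-2)/(-4) = -0.5000; T[3,3] = 0.
  T[0,:] = [+0.0000, -0.5000, +0.6667, +0.5000]
  T[1,:] = [-0.8571, +0.0000, -0.1429, -0.7143]
  T[2,:] = [+0.6667, -0.6667, +0.0000, +0.3333]
  T[3,:] = [-0.5000, -0.5000, +0.7500, +0.0000]
eigenvalue magnitudes: 1.4350, 0.7591, 0.7591, 0.1200.
ρ(T) = max|λ| = 1.4350; 1.4350 > 1 ⇒ diverges.

1.4350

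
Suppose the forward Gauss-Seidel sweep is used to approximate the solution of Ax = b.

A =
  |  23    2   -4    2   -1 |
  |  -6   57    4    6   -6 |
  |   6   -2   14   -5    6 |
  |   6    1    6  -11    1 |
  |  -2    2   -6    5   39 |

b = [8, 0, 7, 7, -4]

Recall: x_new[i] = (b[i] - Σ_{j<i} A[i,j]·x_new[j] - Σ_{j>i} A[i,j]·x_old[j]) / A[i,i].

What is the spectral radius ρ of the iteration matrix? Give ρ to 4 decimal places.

A = D + L + U where D = diag(23, 57, 14, -11, 39).
T_GS = -(D+L)⁻¹U: row 0 first, T[0,1] = -(2)/(23) = -0.0870; later rows by forward substitution.
  T[0,:] = [+0.0000 -0.0870 +0.1739 -0.0870 +0.0435]
  T[1,:] = [+0.0000 -0.0092 -0.0519 -0.1144 +0.1098]
  T[2,:] = [+0.0000 +0.0360 -0.0819 +0.3781 -0.4315]
  T[3,:] = [+0.0000 -0.0286 +0.0454 +0.1484 -0.1108]
  T[4,:] = [+0.0000 +0.0052 -0.0069 +0.0405 -0.0556]
|roots of det(T-λI)|: 0.2048, 0.1528, 0.0428, 0.0076, 0.0000.
ρ(T) = max|λ| = 0.2048; 0.2048 < 1: convergent.

0.2048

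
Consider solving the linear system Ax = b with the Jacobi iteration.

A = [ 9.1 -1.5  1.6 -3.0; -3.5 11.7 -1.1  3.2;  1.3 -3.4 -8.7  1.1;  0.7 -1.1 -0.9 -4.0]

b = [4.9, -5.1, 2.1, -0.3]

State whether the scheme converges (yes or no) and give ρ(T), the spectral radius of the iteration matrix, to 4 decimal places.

Write A = D+L+U with D = diag(9.1, 11.7, -8.7, -4).
Jacobi T = -D⁻¹(L+U): T[1,2] = -(-1.1)/(11.7) = +0.0940; T[1,1] = 0.
  T[0,:] = [+0.0000, +0.1648, -0.1758, +0.3297]
  T[1,:] = [+0.2991, +0.0000, +0.0940, -0.2735]
  T[2,:] = [+0.1494, -0.3908, +0.0000, +0.1264]
  T[3,:] = [+0.1750, -0.2750, -0.2250, +0.0000]
eigenvalue magnitudes: 0.5020, 0.3139, 0.3139, 0.2688.
ρ = 0.5020; 0.5020 < 1: convergent.

yes, ρ = 0.5020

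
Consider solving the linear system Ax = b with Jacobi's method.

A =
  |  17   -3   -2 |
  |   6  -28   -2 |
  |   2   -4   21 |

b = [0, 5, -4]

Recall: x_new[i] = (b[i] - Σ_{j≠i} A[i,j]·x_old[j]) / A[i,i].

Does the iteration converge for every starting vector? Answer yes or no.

Split A = D + L + U, D = diag(17, -28, 21).
Jacobi T = -D⁻¹(L+U): T[1,0] = -(6)/(-28) = +0.2143; T[1,1] = 0.
  T[0,:] = [+0.0000 +0.1765 +0.1176]
  T[1,:] = [+0.2143 +0.0000 -0.0714]
  T[2,:] = [-0.0952 +0.1905 +0.0000]
moduli |λ_i(T)| = 0.2055, 0.1709, 0.1709.
ρ(T) = max|λ| = 0.2055; 0.2055 < 1, so it converges for any x₀.

yes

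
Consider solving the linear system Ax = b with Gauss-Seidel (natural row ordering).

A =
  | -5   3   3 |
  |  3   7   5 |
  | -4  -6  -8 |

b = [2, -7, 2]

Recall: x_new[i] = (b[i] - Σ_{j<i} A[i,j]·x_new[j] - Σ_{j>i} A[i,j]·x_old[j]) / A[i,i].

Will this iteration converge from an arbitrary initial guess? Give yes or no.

yes

Write A = D+L+U with D = diag(-5, 7, -8).
GS T = -(D+L)⁻¹U: row 0 first, T[0,2] = -(3)/(-5) = +0.6000; later rows by forward substitution.
  T[0,:] = [+0.0000  +0.6000  +0.6000]
  T[1,:] = [+0.0000  -0.2571  -0.9714]
  T[2,:] = [+0.0000  -0.1071  +0.4286]
|eigenvalues of T|: 0.5565, 0.3851, 0.0000.
ρ(T) = max|λ| = 0.5565; 0.5565 < 1 ⇒ converges.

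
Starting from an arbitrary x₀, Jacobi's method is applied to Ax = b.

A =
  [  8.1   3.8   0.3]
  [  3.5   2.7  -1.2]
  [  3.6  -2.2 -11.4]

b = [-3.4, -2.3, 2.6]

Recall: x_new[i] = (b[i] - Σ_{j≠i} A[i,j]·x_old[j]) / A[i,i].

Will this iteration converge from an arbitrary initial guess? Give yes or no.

yes

A = D + L + U where D = diag(8.1, 2.7, -11.4).
Jacobi: T = -D⁻¹(L+U), T[2,1] = -(-2.2)/(-11.4) = -0.1930; T[2,2] = 0.
  T[0,:] = [+0.0000  -0.4691  -0.0370]
  T[1,:] = [-1.2963  +0.0000  +0.4444]
  T[2,:] = [+0.3158  -0.1930  +0.0000]
|eigenvalues of T|: 0.7791, 0.6249, 0.1543.
ρ = 0.7791; 0.7791 < 1, so it converges for any x₀.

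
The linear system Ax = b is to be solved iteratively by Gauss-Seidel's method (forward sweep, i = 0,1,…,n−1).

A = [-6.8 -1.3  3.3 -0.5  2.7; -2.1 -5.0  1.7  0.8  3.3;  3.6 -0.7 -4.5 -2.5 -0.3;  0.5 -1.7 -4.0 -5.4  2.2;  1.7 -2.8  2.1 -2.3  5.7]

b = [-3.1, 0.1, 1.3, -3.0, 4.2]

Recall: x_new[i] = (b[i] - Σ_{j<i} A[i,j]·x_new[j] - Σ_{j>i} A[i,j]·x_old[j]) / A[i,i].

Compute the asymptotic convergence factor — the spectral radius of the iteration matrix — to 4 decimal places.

A = D + L + U where D = diag(-6.8, -5, -4.5, -5.4, 5.7).
Gauss-Seidel: T = -(D+L)⁻¹U, row 0 first, T[0,1] = -(-1.3)/(-6.8) = -0.1912; later rows by forward substitution.
  T[0,:] = [+0.0000  -0.1912  +0.4853  -0.0735  +0.3971]
  T[1,:] = [+0.0000  +0.0803  +0.1362  +0.1909  +0.4932]
  T[2,:] = [+0.0000  -0.1654  +0.3671  -0.6441  +0.1743]
  T[3,:] = [+0.0000  +0.0796  -0.2698  +0.4102  +0.1598]
  T[4,:] = [+0.0000  +0.1895  -0.3220  +0.5185  +0.1242]
|λ(T)| sorted: 0.9326, 0.2134, 0.1485, 0.1485, 0.0000.
ρ = 0.9326; 0.9326 < 1 ⇒ converges.

0.9326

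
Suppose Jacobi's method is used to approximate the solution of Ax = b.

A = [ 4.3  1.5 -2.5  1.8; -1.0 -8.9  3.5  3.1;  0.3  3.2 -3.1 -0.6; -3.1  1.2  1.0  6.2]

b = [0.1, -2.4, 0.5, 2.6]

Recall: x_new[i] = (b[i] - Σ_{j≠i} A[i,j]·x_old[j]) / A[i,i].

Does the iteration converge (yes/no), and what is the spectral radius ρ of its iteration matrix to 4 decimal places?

yes, ρ = 0.8862

Write A = D+L+U with D = diag(4.3, -8.9, -3.1, 6.2).
T_J = -D⁻¹(L+U): T[0,3] = -(1.8)/(4.3) = -0.4186; T[0,0] = 0.
  T[0,:] = [+0.0000  -0.3488  +0.5814  -0.4186]
  T[1,:] = [-0.1124  +0.0000  +0.3933  +0.3483]
  T[2,:] = [+0.0968  +1.0323  +0.0000  -0.1935]
  T[3,:] = [+0.5000  -0.1935  -0.1613  +0.0000]
|eigenvalues of T|: 0.8862, 0.6196, 0.6036, 0.6036.
ρ = 0.8862; 0.8862 < 1: convergent.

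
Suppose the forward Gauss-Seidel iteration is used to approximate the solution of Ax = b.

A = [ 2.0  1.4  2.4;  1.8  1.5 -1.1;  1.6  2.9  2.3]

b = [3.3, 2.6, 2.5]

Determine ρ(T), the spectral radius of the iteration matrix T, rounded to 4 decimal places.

Split A = D + L + U, D = diag(2, 1.5, 2.3).
Gauss-Seidel: T = -(D+L)⁻¹U, row 0 first, T[0,2] = -(2.4)/(2) = -1.2000; later rows by forward substitution.
  T[0,:] = [+0.0000 -0.7000 -1.2000]
  T[1,:] = [+0.0000 +0.8400 +2.1733]
  T[2,:] = [+0.0000 -0.5722 -1.9055]
|eigenvalues of T|: 1.3333, 0.2678, 0.0000.
ρ = 1.3333; 1.3333 > 1: divergent.

1.3333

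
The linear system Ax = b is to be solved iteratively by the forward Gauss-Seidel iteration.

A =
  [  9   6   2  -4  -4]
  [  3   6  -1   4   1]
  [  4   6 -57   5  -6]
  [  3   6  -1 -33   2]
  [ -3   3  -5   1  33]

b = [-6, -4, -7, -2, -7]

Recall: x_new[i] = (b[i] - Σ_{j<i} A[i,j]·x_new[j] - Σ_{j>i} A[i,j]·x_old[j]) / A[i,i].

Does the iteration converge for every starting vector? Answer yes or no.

yes

Write A = D+L+U with D = diag(9, 6, -57, -33, 33).
T_GS = -(D+L)⁻¹U: row 0 first, T[0,1] = -(6)/(9) = -0.6667; later rows by forward substitution.
  T[0,:] = [+0.0000, -0.6667, -0.2222, +0.4444, +0.4444]
  T[1,:] = [+0.0000, +0.3333, +0.2778, -0.8889, -0.3889]
  T[2,:] = [+0.0000, -0.0117, +0.0136, +0.0253, -0.1150]
  T[3,:] = [+0.0000, +0.0004, +0.0299, -0.1220, +0.0338]
  T[4,:] = [+0.0000, -0.0927, -0.0443, +0.1287, +0.0573]
|eigenvalues of T|: 0.4493, 0.0984, 0.0984, 0.0123, 0.0000.
ρ = 0.4493; 0.4493 < 1, so it converges for any x₀.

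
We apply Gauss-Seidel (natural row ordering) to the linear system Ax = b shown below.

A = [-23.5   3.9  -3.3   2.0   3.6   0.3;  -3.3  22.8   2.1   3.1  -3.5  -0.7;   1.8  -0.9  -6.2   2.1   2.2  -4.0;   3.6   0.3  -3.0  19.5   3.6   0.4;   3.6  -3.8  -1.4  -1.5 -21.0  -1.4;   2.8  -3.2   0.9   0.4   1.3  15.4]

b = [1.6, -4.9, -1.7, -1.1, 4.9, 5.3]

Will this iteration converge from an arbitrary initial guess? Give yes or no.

Split A = D + L + U, D = diag(-23.5, 22.8, -6.2, 19.5, -21, 15.4).
T_GS = -(D+L)⁻¹U: row 0 first, T[0,2] = -(-3.3)/(-23.5) = -0.1404; later rows by forward substitution.
  T[0,:] = [+0.0000, +0.1660, -0.1404, +0.0851, +0.1532, +0.0128]
  T[1,:] = [+0.0000, +0.0240, -0.1124, -0.1236, +0.1757, +0.0325]
  T[2,:] = [+0.0000, +0.0447, -0.0244, +0.3814, +0.3738, -0.6462]
  T[3,:] = [+0.0000, -0.0241, +0.0239, +0.0449, -0.1581, -0.1228]
  T[4,:] = [+0.0000, +0.0228, -0.0038, +0.0083, -0.0192, -0.0185]
  T[5,:] = [+0.0000, -0.0291, +0.0033, -0.0653, -0.0075, +0.0470]
|roots of det(T-λI)|: 0.1581, 0.1218, 0.1001, 0.1001, 0.0600, 0.0000.
ρ = 0.1581; 0.1581 < 1, so it converges for any x₀.

yes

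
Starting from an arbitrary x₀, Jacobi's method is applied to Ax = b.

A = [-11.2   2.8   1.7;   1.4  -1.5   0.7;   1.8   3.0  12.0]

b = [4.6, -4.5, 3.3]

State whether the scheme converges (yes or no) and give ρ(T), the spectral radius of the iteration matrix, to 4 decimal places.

yes, ρ = 0.4577

Split A = D + L + U, D = diag(-11.2, -1.5, 12).
Jacobi: T = -D⁻¹(L+U), T[0,2] = -(1.7)/(-11.2) = +0.1518; T[0,0] = 0.
  T[0,:] = [+0.0000  +0.2500  +0.1518]
  T[1,:] = [+0.9333  +0.0000  +0.4667]
  T[2,:] = [-0.1500  -0.2500  +0.0000]
|roots of det(T-λI)|: 0.4577, 0.3400, 0.3400.
ρ = 0.4577; 0.4577 < 1: convergent.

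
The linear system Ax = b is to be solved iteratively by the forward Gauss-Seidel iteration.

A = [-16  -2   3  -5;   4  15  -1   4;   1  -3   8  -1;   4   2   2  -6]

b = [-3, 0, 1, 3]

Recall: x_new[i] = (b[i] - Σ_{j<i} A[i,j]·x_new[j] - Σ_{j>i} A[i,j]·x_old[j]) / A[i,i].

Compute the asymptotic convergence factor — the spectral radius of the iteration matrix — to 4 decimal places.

Let D = diag(-16, 15, 8, -6); L, U the strict triangles.
T_GS = -(D+L)⁻¹U: row 0 first, T[0,1] = -(-2)/(-16) = -0.1250; later rows by forward substitution.
  T[0,:] = [+0.0000, -0.1250, +0.1875, -0.3125]
  T[1,:] = [+0.0000, +0.0333, +0.0167, -0.1833]
  T[2,:] = [+0.0000, +0.0281, -0.0172, +0.0953]
  T[3,:] = [+0.0000, -0.0628, +0.1248, -0.2377]
eigenvalue magnitudes: 0.3175, 0.0588, 0.0372, 0.0000.
ρ = 0.3175; 0.3175 < 1: convergent.

0.3175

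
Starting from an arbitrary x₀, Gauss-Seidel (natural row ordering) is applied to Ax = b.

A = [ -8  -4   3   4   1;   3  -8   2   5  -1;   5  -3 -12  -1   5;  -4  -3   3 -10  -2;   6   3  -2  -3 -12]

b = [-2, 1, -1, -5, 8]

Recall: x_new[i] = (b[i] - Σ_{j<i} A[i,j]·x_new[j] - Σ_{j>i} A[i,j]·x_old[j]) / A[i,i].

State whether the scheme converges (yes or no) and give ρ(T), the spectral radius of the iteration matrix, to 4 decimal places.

yes, ρ = 0.8617

A = D + L + U where D = diag(-8, -8, -12, -10, -12).
T_GS = -(D+L)⁻¹U: row 0 first, T[0,3] = -(4)/(-8) = +0.5000; later rows by forward substitution.
  T[0,:] = [+0.0000 -0.5000 +0.3750 +0.5000 +0.1250]
  T[1,:] = [+0.0000 -0.1875 +0.3906 +0.8125 -0.0781]
  T[2,:] = [+0.0000 -0.1615 +0.0586 -0.0781 +0.4883]
  T[3,:] = [+0.0000 +0.2078 -0.2496 -0.4672 -0.0801]
  T[4,:] = [+0.0000 -0.3219 +0.3378 +0.5829 -0.0184]
|λ(T)| sorted: 0.8617, 0.1897, 0.1136, 0.0561, 0.0000.
spectral radius ρ = 0.8617; 0.8617 < 1, so it converges for any x₀.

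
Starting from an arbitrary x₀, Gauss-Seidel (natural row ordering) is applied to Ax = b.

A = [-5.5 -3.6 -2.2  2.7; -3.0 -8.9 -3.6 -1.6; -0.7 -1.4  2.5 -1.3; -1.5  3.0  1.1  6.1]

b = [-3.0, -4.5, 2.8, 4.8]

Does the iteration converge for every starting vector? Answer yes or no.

yes

Let D = diag(-5.5, -8.9, 2.5, 6.1); L, U the strict triangles.
T_GS = -(D+L)⁻¹U: row 0 first, T[0,2] = -(-2.2)/(-5.5) = -0.4000; later rows by forward substitution.
  T[0,:] = [+0.0000, -0.6545, -0.4000, +0.4909]
  T[1,:] = [+0.0000, +0.2206, -0.2697, -0.3453]
  T[2,:] = [+0.0000, -0.0597, -0.2630, +0.4641]
  T[3,:] = [+0.0000, -0.2587, +0.0817, +0.2068]
eigenvalue magnitudes: 0.6046, 0.2366, 0.2366, 0.0000.
ρ(T) = max|λ| = 0.6046; 0.6046 < 1: convergent.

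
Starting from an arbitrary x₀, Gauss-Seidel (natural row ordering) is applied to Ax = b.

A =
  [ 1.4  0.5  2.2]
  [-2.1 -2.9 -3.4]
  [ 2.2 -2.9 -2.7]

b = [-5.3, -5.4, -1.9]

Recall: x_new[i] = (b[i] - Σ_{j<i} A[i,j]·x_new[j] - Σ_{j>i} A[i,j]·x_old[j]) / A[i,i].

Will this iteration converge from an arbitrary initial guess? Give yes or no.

A = D + L + U where D = diag(1.4, -2.9, -2.7).
Gauss-Seidel: T = -(D+L)⁻¹U, row 0 first, T[0,2] = -(2.2)/(1.4) = -1.5714; later rows by forward substitution.
  T[0,:] = [+0.0000  -0.3571  -1.5714]
  T[1,:] = [+0.0000  +0.2586  -0.0345]
  T[2,:] = [+0.0000  -0.5688  -1.2434]
|roots of det(T-λI)|: 1.2563, 0.2716, 0.0000.
spectral radius ρ = 1.2563; 1.2563 > 1 ⇒ diverges.

no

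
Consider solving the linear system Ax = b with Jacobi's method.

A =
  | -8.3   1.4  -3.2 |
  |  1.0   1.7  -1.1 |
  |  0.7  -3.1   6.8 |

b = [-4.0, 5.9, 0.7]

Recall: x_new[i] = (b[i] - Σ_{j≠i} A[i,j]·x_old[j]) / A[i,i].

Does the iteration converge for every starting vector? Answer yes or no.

yes

Split A = D + L + U, D = diag(-8.3, 1.7, 6.8).
Jacobi: T = -D⁻¹(L+U), T[2,0] = -(0.7)/(6.8) = -0.1029; T[2,2] = 0.
  T[0,:] = [+0.0000 +0.1687 -0.3855]
  T[1,:] = [-0.5882 +0.0000 +0.6471]
  T[2,:] = [-0.1029 +0.4559 +0.0000]
eigenvalue magnitudes: 0.6198, 0.3856, 0.3856.
ρ = 0.6198; 0.6198 < 1: convergent.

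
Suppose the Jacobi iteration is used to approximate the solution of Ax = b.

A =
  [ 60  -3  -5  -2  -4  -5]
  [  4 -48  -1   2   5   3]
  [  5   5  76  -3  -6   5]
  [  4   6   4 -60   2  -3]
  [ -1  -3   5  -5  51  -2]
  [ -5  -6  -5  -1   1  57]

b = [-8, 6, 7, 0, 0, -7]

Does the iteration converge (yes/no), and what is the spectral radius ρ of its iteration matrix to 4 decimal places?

yes, ρ = 0.2164

Diagonal D = diag(60, -48, 76, -60, 51, 57); L, U strict lower/upper.
Jacobi: T = -D⁻¹(L+U), T[0,2] = -(-5)/(60) = +0.0833; T[0,0] = 0.
  T[0,:] = [+0.0000, +0.0500, +0.0833, +0.0333, +0.0667, +0.0833]
  T[1,:] = [+0.0833, +0.0000, -0.0208, +0.0417, +0.1042, +0.0625]
  T[2,:] = [-0.0658, -0.0658, +0.0000, +0.0395, +0.0789, -0.0658]
  T[3,:] = [+0.0667, +0.1000, +0.0667, +0.0000, +0.0333, -0.0500]
  T[4,:] = [+0.0196, +0.0588, -0.0980, +0.0980, +0.0000, +0.0392]
  T[5,:] = [+0.0877, +0.1053, +0.0877, +0.0175, -0.0175, +0.0000]
|λ(T)| sorted: 0.2164, 0.1259, 0.1259, 0.1009, 0.1009, 0.0605.
ρ = 0.2164; 0.2164 < 1, so it converges for any x₀.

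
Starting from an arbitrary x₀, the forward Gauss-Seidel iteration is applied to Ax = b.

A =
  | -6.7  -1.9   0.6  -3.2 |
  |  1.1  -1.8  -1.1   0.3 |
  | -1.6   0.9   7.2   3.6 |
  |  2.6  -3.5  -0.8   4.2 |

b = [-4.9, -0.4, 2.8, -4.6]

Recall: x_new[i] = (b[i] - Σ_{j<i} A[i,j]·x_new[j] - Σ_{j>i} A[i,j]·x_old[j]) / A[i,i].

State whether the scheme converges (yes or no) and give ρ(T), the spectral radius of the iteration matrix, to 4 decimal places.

yes, ρ = 0.6468

Diagonal D = diag(-6.7, -1.8, 7.2, 4.2); L, U strict lower/upper.
Gauss-Seidel: T = -(D+L)⁻¹U, row 0 first, T[0,1] = -(-1.9)/(-6.7) = -0.2836; later rows by forward substitution.
  T[0,:] = [+0.0000  -0.2836  +0.0896  -0.4776]
  T[1,:] = [+0.0000  -0.1733  -0.5564  -0.1252]
  T[2,:] = [+0.0000  -0.0414  +0.0894  -0.5905]
  T[3,:] = [+0.0000  +0.0233  -0.5021  +0.0789]
moduli |λ_i(T)| = 0.6468, 0.4785, 0.1733, 0.0000.
ρ = 0.6468; 0.6468 < 1, so it converges for any x₀.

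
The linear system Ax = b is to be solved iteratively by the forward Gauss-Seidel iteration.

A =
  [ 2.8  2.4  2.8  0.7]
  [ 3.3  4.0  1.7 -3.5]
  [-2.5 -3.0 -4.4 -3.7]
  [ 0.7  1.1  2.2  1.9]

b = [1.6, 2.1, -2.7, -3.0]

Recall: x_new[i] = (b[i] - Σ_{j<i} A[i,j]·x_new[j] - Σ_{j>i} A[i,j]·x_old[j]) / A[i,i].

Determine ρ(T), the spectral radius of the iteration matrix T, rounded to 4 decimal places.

Diagonal D = diag(2.8, 4, -4.4, 1.9); L, U strict lower/upper.
T_GS = -(D+L)⁻¹U: row 0 first, T[0,2] = -(2.8)/(2.8) = -1.0000; later rows by forward substitution.
  T[0,:] = [+0.0000, -0.8571, -1.0000, -0.2500]
  T[1,:] = [+0.0000, +0.7071, +0.4000, +1.0813]
  T[2,:] = [+0.0000, +0.0049, +0.2955, -1.4361]
  T[3,:] = [+0.0000, -0.0992, -0.2053, +1.1289]
|roots of det(T-λI)|: 1.3292, 0.6769, 0.1254, 0.0000.
ρ(T) = max|λ| = 1.3292; 1.3292 > 1: divergent.

1.3292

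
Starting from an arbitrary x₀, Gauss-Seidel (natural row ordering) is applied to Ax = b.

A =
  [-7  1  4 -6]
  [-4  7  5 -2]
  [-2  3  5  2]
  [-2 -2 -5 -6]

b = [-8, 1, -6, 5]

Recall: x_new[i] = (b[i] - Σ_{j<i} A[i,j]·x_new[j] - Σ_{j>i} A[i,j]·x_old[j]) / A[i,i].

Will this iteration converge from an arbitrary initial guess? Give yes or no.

no

Write A = D+L+U with D = diag(-7, 7, 5, -6).
T_GS = -(D+L)⁻¹U: row 0 first, T[0,2] = -(4)/(-7) = +0.5714; later rows by forward substitution.
  T[0,:] = [+0.0000  +0.1429  +0.5714  -0.8571]
  T[1,:] = [+0.0000  +0.0816  -0.3878  -0.2041]
  T[2,:] = [+0.0000  +0.0082  +0.4612  -0.6204]
  T[3,:] = [+0.0000  -0.0816  -0.4456  +0.8707]
|roots of det(T-λI)|: 1.2245, 0.2361, 0.0471, 0.0000.
ρ(T) = max|λ| = 1.2245; 1.2245 > 1 ⇒ diverges.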